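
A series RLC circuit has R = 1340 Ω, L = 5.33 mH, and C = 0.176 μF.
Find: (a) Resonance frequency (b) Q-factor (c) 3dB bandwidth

Step 1 — Resonance condition Im(Z)=0 gives ω₀ = 1/√(LC).
Step 2 — ω₀ = 1/√(0.00533·1.76e-07) = 3.265e+04 rad/s.
Step 3 — f₀ = ω₀/(2π) = 5196 Hz.
Step 4 — Series Q: Q = ω₀L/R = 3.265e+04·0.00533/1340 = 0.1299.
Step 5 — 3dB bandwidth: Δω = ω₀/Q = 2.514e+05 rad/s; BW = Δω/(2π) = 4.001e+04 Hz.

(a) f₀ = 5196 Hz  (b) Q = 0.1299  (c) BW = 4.001e+04 Hz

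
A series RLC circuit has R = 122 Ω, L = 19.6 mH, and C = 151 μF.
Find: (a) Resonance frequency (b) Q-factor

Step 1 — Resonance condition Im(Z)=0 gives ω₀ = 1/√(LC).
Step 2 — ω₀ = 1/√(0.0196·0.000151) = 581.3 rad/s.
Step 3 — f₀ = ω₀/(2π) = 92.51 Hz.
Step 4 — Series Q: Q = ω₀L/R = 581.3·0.0196/122 = 0.09339.

(a) f₀ = 92.51 Hz  (b) Q = 0.09339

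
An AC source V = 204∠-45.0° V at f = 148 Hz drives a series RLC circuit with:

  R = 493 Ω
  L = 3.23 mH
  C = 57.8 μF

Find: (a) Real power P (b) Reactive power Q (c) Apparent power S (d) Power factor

Step 1 — Angular frequency: ω = 2π·f = 2π·148 = 929.9 rad/s.
Step 2 — Component impedances:
  R: Z = R = 493 Ω
  L: Z = jωL = j·929.9·0.00323 = 0 + j3.004 Ω
  C: Z = 1/(jωC) = -j/(ω·C) = 0 - j18.61 Ω
Step 3 — Series combination: Z_total = R + L + C = 493 - j15.6 Ω = 493.2∠-1.8° Ω.
Step 4 — Source phasor: V = 204∠-45.0° V = 144.2 - j144.2 V.
Step 5 — Current: I = V / Z = 0.3016 - j0.2831 A = 0.4136∠-43.2° A.
Step 6 — Complex power: S = V·I* = 84.33 - j2.669 VA.
Step 7 — Real power: P = Re(S) = 84.33 W.
Step 8 — Reactive power: Q = Im(S) = -2.669 VAR.
Step 9 — Apparent power: |S| = 84.37 VA.
Step 10 — Power factor: PF = P/|S| = 0.9995 (leading).

(a) P = 84.33 W  (b) Q = -2.669 VAR  (c) S = 84.37 VA  (d) PF = 0.9995 (leading)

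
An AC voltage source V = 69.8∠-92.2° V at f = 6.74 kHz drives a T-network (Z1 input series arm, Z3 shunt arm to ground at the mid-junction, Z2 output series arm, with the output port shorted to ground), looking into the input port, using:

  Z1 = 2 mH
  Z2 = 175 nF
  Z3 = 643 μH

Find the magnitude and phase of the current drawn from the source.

Step 1 — Angular frequency: ω = 2π·f = 2π·6740 = 4.235e+04 rad/s.
Step 2 — Component impedances:
  Z1: Z = jωL = j·4.235e+04·0.002 = 0 + j84.7 Ω
  Z2: Z = 1/(jωC) = -j/(ω·C) = 0 - j134.9 Ω
  Z3: Z = jωL = j·4.235e+04·0.000643 = 0 + j27.23 Ω
Step 3 — With the output port shorted to ground, the output series arm Z2 runs from the junction to ground; the shunt arm Z3 also runs from the junction to ground. They appear in parallel: Z3 || Z2 = 0 + j34.11 Ω.
Step 4 — Series with input arm Z1: Z_in = Z1 + (Z3 || Z2) = 0 + j118.8 Ω = 118.8∠90.0° Ω.
Step 5 — Source phasor: V = 69.8∠-92.2° V = -2.679 - j69.75 V.
Step 6 — Ohm's law: I = V / Z_total = (-2.679 - j69.75) / (0 + j118.8) = -0.587 + j0.02255 A.
Step 7 — Convert to polar: |I| = 0.5875 A, ∠I = 177.8°.

I = 0.5875∠177.8° A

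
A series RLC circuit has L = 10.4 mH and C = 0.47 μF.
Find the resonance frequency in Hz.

Step 1 — Resonance condition Im(Z)=0 gives ω₀ = 1/√(LC).
Step 2 — ω₀ = 1/√(0.0104·4.7e-07) = 1.43e+04 rad/s.
Step 3 — f₀ = ω₀/(2π) = 2276 Hz.

f₀ = 2276 Hz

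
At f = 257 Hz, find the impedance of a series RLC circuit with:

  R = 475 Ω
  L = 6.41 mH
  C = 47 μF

Step 1 — Angular frequency: ω = 2π·f = 2π·257 = 1615 rad/s.
Step 2 — Component impedances:
  R: Z = R = 475 Ω
  L: Z = jωL = j·1615·0.00641 = 0 + j10.35 Ω
  C: Z = 1/(jωC) = -j/(ω·C) = 0 - j13.18 Ω
Step 3 — Series combination: Z_total = R + L + C = 475 - j2.825 Ω = 475∠-0.3° Ω.

Z = 475 - j2.825 Ω = 475∠-0.3° Ω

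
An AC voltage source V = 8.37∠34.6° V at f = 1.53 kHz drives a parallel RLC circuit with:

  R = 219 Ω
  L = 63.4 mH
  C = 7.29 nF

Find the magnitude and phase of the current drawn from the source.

Step 1 — Angular frequency: ω = 2π·f = 2π·1530 = 9613 rad/s.
Step 2 — Component impedances:
  R: Z = R = 219 Ω
  L: Z = jωL = j·9613·0.0634 = 0 + j609.5 Ω
  C: Z = 1/(jωC) = -j/(ω·C) = 0 - j1.427e+04 Ω
Step 3 — Parallel combination: 1/Z_total = 1/R + 1/L + 1/C; Z_total = 195.8 + j67.36 Ω = 207.1∠19.0° Ω.
Step 4 — Source phasor: V = 8.37∠34.6° V = 6.89 + j4.753 V.
Step 5 — Ohm's law: I = V / Z_total = (6.89 + j4.753) / (195.8 + j67.36) = 0.03892 + j0.01088 A.
Step 6 — Convert to polar: |I| = 0.04042 A, ∠I = 15.6°.

I = 0.04042∠15.6° A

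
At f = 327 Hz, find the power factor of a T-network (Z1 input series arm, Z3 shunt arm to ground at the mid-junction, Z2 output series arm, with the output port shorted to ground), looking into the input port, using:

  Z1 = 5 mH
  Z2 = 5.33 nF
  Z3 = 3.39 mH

Step 1 — Angular frequency: ω = 2π·f = 2π·327 = 2055 rad/s.
Step 2 — Component impedances:
  Z1: Z = jωL = j·2055·0.005 = 0 + j10.27 Ω
  Z2: Z = 1/(jωC) = -j/(ω·C) = 0 - j9.132e+04 Ω
  Z3: Z = jωL = j·2055·0.00339 = 0 + j6.965 Ω
Step 3 — With the output port shorted to ground, the output series arm Z2 runs from the junction to ground; the shunt arm Z3 also runs from the junction to ground. They appear in parallel: Z3 || Z2 = 0 + j6.966 Ω.
Step 4 — Series with input arm Z1: Z_in = Z1 + (Z3 || Z2) = 0 + j17.24 Ω = 17.24∠90.0° Ω.
Step 5 — Power factor: PF = cos(φ) = Re(Z)/|Z| = 0/17.24 = 0.
Step 6 — Type: Im(Z) = 17.24 ⇒ lagging (phase φ = 90.0°).

PF = 0 (lagging, φ = 90.0°)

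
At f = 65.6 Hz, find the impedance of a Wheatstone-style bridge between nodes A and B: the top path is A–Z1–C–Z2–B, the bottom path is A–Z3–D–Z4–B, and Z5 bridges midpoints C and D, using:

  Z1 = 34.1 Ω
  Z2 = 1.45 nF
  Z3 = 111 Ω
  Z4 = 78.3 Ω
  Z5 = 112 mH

Step 1 — Angular frequency: ω = 2π·f = 2π·65.6 = 412.2 rad/s.
Step 2 — Component impedances:
  Z1: Z = R = 34.1 Ω
  Z2: Z = 1/(jωC) = -j/(ω·C) = 0 - j1.673e+06 Ω
  Z3: Z = R = 111 Ω
  Z4: Z = R = 78.3 Ω
  Z5: Z = jωL = j·412.2·0.112 = 0 + j46.16 Ω
Step 3 — Bridge requires nodal analysis (the Z5 bridge couples midpoints C and D, so the two paths cannot be reduced to a simple series/parallel combination). Setting node B to ground and injecting 1 A at node A, the 3-node admittance system at A, C, D solves to V_A = Z_AB = 112.2 + j24.53 Ω = 114.8∠12.3° Ω.

Z = 112.2 + j24.53 Ω = 114.8∠12.3° Ω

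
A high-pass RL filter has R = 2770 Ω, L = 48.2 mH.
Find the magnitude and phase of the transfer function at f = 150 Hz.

Step 1 — Angular frequency: ω = 2π·150 = 942.5 rad/s.
Step 2 — Transfer function: H(jω) = jωL/(R + jωL).
Step 3 — Numerator jωL = j·45.43; denominator R + jωL = 2770 + j45.43.
Step 4 — H = 0.0002689 + j0.0164.
Step 5 — Magnitude: |H| = 0.0164 (-35.7 dB); phase: φ = 89.1°.

|H| = 0.0164 (-35.7 dB), φ = 89.1°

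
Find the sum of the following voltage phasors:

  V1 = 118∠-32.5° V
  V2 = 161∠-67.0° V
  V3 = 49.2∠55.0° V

Step 1 — Convert each phasor to rectangular form:
  V1 = 118·(cos(-32.5°) + j·sin(-32.5°)) = 99.52 - j63.4 V
  V2 = 161·(cos(-67.0°) + j·sin(-67.0°)) = 62.91 - j148.2 V
  V3 = 49.2·(cos(55.0°) + j·sin(55.0°)) = 28.22 + j40.3 V
Step 2 — Sum components: V_total = 190.6 - j171.3 V.
Step 3 — Convert to polar: |V_total| = 256.3 V, ∠V_total = -41.9°.

V_total = 256.3∠-41.9° V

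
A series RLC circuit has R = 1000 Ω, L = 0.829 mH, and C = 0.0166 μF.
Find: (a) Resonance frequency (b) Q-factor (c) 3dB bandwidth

Step 1 — Resonance condition Im(Z)=0 gives ω₀ = 1/√(LC).
Step 2 — ω₀ = 1/√(0.000829·1.66e-08) = 2.696e+05 rad/s.
Step 3 — f₀ = ω₀/(2π) = 4.29e+04 Hz.
Step 4 — Series Q: Q = ω₀L/R = 2.696e+05·0.000829/1000 = 0.2235.
Step 5 — 3dB bandwidth: Δω = ω₀/Q = 1.206e+06 rad/s; BW = Δω/(2π) = 1.92e+05 Hz.

(a) f₀ = 4.29e+04 Hz  (b) Q = 0.2235  (c) BW = 1.92e+05 Hz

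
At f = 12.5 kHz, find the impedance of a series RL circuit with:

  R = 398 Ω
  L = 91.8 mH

Step 1 — Angular frequency: ω = 2π·f = 2π·1.25e+04 = 7.854e+04 rad/s.
Step 2 — Component impedances:
  R: Z = R = 398 Ω
  L: Z = jωL = j·7.854e+04·0.0918 = 0 + j7210 Ω
Step 3 — Series combination: Z_total = R + L = 398 + j7210 Ω = 7221∠86.8° Ω.

Z = 398 + j7210 Ω = 7221∠86.8° Ω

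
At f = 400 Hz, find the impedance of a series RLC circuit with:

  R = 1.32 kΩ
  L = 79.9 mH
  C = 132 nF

Step 1 — Angular frequency: ω = 2π·f = 2π·400 = 2513 rad/s.
Step 2 — Component impedances:
  R: Z = R = 1320 Ω
  L: Z = jωL = j·2513·0.0799 = 0 + j200.8 Ω
  C: Z = 1/(jωC) = -j/(ω·C) = 0 - j3014 Ω
Step 3 — Series combination: Z_total = R + L + C = 1320 - j2813 Ω = 3108∠-64.9° Ω.

Z = 1320 - j2813 Ω = 3108∠-64.9° Ω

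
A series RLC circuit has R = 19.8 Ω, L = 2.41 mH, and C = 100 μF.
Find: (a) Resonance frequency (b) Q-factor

Step 1 — Resonance condition Im(Z)=0 gives ω₀ = 1/√(LC).
Step 2 — ω₀ = 1/√(0.00241·0.0001) = 2037 rad/s.
Step 3 — f₀ = ω₀/(2π) = 324.2 Hz.
Step 4 — Series Q: Q = ω₀L/R = 2037·0.00241/19.8 = 0.2479.

(a) f₀ = 324.2 Hz  (b) Q = 0.2479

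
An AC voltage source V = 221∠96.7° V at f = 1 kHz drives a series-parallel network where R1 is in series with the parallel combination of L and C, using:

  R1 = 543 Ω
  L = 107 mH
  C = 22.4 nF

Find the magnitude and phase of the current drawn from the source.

Step 1 — Angular frequency: ω = 2π·f = 2π·1000 = 6283 rad/s.
Step 2 — Component impedances:
  R1: Z = R = 543 Ω
  L: Z = jωL = j·6283·0.107 = 0 + j672.3 Ω
  C: Z = 1/(jωC) = -j/(ω·C) = 0 - j7105 Ω
Step 3 — Parallel branch: L || C = 1/(1/L + 1/C) = 0 + j742.6 Ω.
Step 4 — Series with R1: Z_total = R1 + (L || C) = 543 + j742.6 Ω = 919.9∠53.8° Ω.
Step 5 — Source phasor: V = 221∠96.7° V = -25.78 + j219.5 V.
Step 6 — Ohm's law: I = V / Z_total = (-25.78 + j219.5) / (543 + j742.6) = 0.1761 + j0.1635 A.
Step 7 — Convert to polar: |I| = 0.2402 A, ∠I = 42.9°.

I = 0.2402∠42.9° A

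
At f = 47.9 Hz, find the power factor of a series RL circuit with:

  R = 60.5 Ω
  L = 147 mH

Step 1 — Angular frequency: ω = 2π·f = 2π·47.9 = 301 rad/s.
Step 2 — Component impedances:
  R: Z = R = 60.5 Ω
  L: Z = jωL = j·301·0.147 = 0 + j44.24 Ω
Step 3 — Series combination: Z_total = R + L = 60.5 + j44.24 Ω = 74.95∠36.2° Ω.
Step 4 — Power factor: PF = cos(φ) = Re(Z)/|Z| = 60.5/74.95 = 0.8072.
Step 5 — Type: Im(Z) = 44.24 ⇒ lagging (phase φ = 36.2°).

PF = 0.8072 (lagging, φ = 36.2°)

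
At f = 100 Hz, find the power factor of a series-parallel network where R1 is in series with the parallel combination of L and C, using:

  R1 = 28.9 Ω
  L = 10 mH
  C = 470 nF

Step 1 — Angular frequency: ω = 2π·f = 2π·100 = 628.3 rad/s.
Step 2 — Component impedances:
  R1: Z = R = 28.9 Ω
  L: Z = jωL = j·628.3·0.01 = 0 + j6.283 Ω
  C: Z = 1/(jωC) = -j/(ω·C) = 0 - j3386 Ω
Step 3 — Parallel branch: L || C = 1/(1/L + 1/C) = 0 + j6.295 Ω.
Step 4 — Series with R1: Z_total = R1 + (L || C) = 28.9 + j6.295 Ω = 29.58∠12.3° Ω.
Step 5 — Power factor: PF = cos(φ) = Re(Z)/|Z| = 28.9/29.578 = 0.9771.
Step 6 — Type: Im(Z) = 6.295 ⇒ lagging (phase φ = 12.3°).

PF = 0.9771 (lagging, φ = 12.3°)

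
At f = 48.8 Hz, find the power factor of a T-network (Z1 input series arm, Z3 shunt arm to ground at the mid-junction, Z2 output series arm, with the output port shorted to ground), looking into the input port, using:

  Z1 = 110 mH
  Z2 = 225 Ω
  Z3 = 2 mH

Step 1 — Angular frequency: ω = 2π·f = 2π·48.8 = 306.6 rad/s.
Step 2 — Component impedances:
  Z1: Z = jωL = j·306.6·0.11 = 0 + j33.73 Ω
  Z2: Z = R = 225 Ω
  Z3: Z = jωL = j·306.6·0.002 = 0 + j0.6132 Ω
Step 3 — With the output port shorted to ground, the output series arm Z2 runs from the junction to ground; the shunt arm Z3 also runs from the junction to ground. They appear in parallel: Z3 || Z2 = 0.001671 + j0.6132 Ω.
Step 4 — Series with input arm Z1: Z_in = Z1 + (Z3 || Z2) = 0.001671 + j34.34 Ω = 34.34∠90.0° Ω.
Step 5 — Power factor: PF = cos(φ) = Re(Z)/|Z| = 0.0016714/34.341 = 4.867e-05.
Step 6 — Type: Im(Z) = 34.34 ⇒ lagging (phase φ = 90.0°).

PF = 4.867e-05 (lagging, φ = 90.0°)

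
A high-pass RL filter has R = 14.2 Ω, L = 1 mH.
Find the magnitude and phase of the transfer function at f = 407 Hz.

Step 1 — Angular frequency: ω = 2π·407 = 2557 rad/s.
Step 2 — Transfer function: H(jω) = jωL/(R + jωL).
Step 3 — Numerator jωL = j·2.557; denominator R + jωL = 14.2 + j2.557.
Step 4 — H = 0.03141 + j0.1744.
Step 5 — Magnitude: |H| = 0.1772 (-15.0 dB); phase: φ = 79.8°.

|H| = 0.1772 (-15.0 dB), φ = 79.8°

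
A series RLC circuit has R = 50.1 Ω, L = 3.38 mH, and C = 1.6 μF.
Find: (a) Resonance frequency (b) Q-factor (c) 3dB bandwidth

Step 1 — Resonance condition Im(Z)=0 gives ω₀ = 1/√(LC).
Step 2 — ω₀ = 1/√(0.00338·1.6e-06) = 1.36e+04 rad/s.
Step 3 — f₀ = ω₀/(2π) = 2164 Hz.
Step 4 — Series Q: Q = ω₀L/R = 1.36e+04·0.00338/50.1 = 0.9174.
Step 5 — 3dB bandwidth: Δω = ω₀/Q = 1.482e+04 rad/s; BW = Δω/(2π) = 2359 Hz.

(a) f₀ = 2164 Hz  (b) Q = 0.9174  (c) BW = 2359 Hz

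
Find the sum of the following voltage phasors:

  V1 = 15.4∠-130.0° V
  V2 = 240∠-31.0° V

Step 1 — Convert each phasor to rectangular form:
  V1 = 15.4·(cos(-130.0°) + j·sin(-130.0°)) = -9.899 - j11.8 V
  V2 = 240·(cos(-31.0°) + j·sin(-31.0°)) = 205.7 - j123.6 V
Step 2 — Sum components: V_total = 195.8 - j135.4 V.
Step 3 — Convert to polar: |V_total| = 238.1 V, ∠V_total = -34.7°.

V_total = 238.1∠-34.7° V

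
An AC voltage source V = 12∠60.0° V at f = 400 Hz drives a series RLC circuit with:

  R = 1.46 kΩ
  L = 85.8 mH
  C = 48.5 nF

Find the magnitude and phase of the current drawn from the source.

Step 1 — Angular frequency: ω = 2π·f = 2π·400 = 2513 rad/s.
Step 2 — Component impedances:
  R: Z = R = 1460 Ω
  L: Z = jωL = j·2513·0.0858 = 0 + j215.6 Ω
  C: Z = 1/(jωC) = -j/(ω·C) = 0 - j8204 Ω
Step 3 — Series combination: Z_total = R + L + C = 1460 - j7988 Ω = 8121∠-79.6° Ω.
Step 4 — Source phasor: V = 12∠60.0° V = 6 + j10.39 V.
Step 5 — Ohm's law: I = V / Z_total = (6 + j10.39) / (1460 - j7988) = -0.001126 + j0.0009569 A.
Step 6 — Convert to polar: |I| = 0.001478 A, ∠I = 139.6°.

I = 0.001478∠139.6° A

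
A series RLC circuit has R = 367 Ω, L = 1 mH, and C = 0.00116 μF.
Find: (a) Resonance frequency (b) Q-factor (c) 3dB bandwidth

Step 1 — Resonance: ω₀ = 1/√(LC) = 1/√(0.001·1.16e-09) = 9.285e+05 rad/s.
Step 2 — f₀ = ω₀/(2π) = 1.478e+05 Hz.
Step 3 — Series Q: Q = ω₀L/R = 9.285e+05·0.001/367 = 2.53.
Step 4 — Bandwidth: Δω = ω₀/Q = 3.67e+05 rad/s; BW = Δω/(2π) = 5.841e+04 Hz.

(a) f₀ = 1.478e+05 Hz  (b) Q = 2.53  (c) BW = 5.841e+04 Hz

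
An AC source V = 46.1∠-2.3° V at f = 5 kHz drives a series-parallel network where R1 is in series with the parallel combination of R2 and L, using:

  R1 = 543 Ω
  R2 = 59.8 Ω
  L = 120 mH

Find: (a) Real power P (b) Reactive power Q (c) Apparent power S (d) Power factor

Step 1 — Angular frequency: ω = 2π·f = 2π·5000 = 3.142e+04 rad/s.
Step 2 — Component impedances:
  R1: Z = R = 543 Ω
  R2: Z = R = 59.8 Ω
  L: Z = jωL = j·3.142e+04·0.12 = 0 + j3770 Ω
Step 3 — Parallel branch: R2 || L = 1/(1/R2 + 1/L) = 59.78 + j0.9483 Ω.
Step 4 — Series with R1: Z_total = R1 + (R2 || L) = 602.8 + j0.9483 Ω = 602.8∠0.1° Ω.
Step 5 — Source phasor: V = 46.1∠-2.3° V = 46.06 - j1.85 V.
Step 6 — Current: I = V / Z = 0.07641 - j0.003189 A = 0.07648∠-2.4° A.
Step 7 — Complex power: S = V·I* = 3.526 + j0.005547 VA.
Step 8 — Real power: P = Re(S) = 3.526 W.
Step 9 — Reactive power: Q = Im(S) = 0.005547 VAR.
Step 10 — Apparent power: |S| = 3.526 VA.
Step 11 — Power factor: PF = P/|S| = 1 (lagging).

(a) P = 3.526 W  (b) Q = 0.005547 VAR  (c) S = 3.526 VA  (d) PF = 1 (lagging)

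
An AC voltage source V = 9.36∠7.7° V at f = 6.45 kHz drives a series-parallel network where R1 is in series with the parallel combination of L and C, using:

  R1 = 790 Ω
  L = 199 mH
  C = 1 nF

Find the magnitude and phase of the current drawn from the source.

Step 1 — Angular frequency: ω = 2π·f = 2π·6450 = 4.053e+04 rad/s.
Step 2 — Component impedances:
  R1: Z = R = 790 Ω
  L: Z = jωL = j·4.053e+04·0.199 = 0 + j8065 Ω
  C: Z = 1/(jωC) = -j/(ω·C) = 0 - j2.468e+04 Ω
Step 3 — Parallel branch: L || C = 1/(1/L + 1/C) = 0 + j1.198e+04 Ω.
Step 4 — Series with R1: Z_total = R1 + (L || C) = 790 + j1.198e+04 Ω = 1.201e+04∠86.2° Ω.
Step 5 — Source phasor: V = 9.36∠7.7° V = 9.276 + j1.254 V.
Step 6 — Ohm's law: I = V / Z_total = (9.276 + j1.254) / (790 + j1.198e+04) = 0.0001551 - j0.000764 A.
Step 7 — Convert to polar: |I| = 0.0007796 A, ∠I = -78.5°.

I = 0.0007796∠-78.5° A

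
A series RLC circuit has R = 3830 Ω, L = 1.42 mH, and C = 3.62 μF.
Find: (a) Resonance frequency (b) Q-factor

Step 1 — Resonance condition Im(Z)=0 gives ω₀ = 1/√(LC).
Step 2 — ω₀ = 1/√(0.00142·3.62e-06) = 1.395e+04 rad/s.
Step 3 — f₀ = ω₀/(2π) = 2220 Hz.
Step 4 — Series Q: Q = ω₀L/R = 1.395e+04·0.00142/3830 = 0.005171.

(a) f₀ = 2220 Hz  (b) Q = 0.005171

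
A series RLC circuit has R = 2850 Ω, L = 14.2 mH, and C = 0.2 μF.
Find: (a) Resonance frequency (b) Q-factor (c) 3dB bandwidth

Step 1 — Resonance: ω₀ = 1/√(LC) = 1/√(0.0142·2e-07) = 1.876e+04 rad/s.
Step 2 — f₀ = ω₀/(2π) = 2986 Hz.
Step 3 — Series Q: Q = ω₀L/R = 1.876e+04·0.0142/2850 = 0.09349.
Step 4 — Bandwidth: Δω = ω₀/Q = 2.007e+05 rad/s; BW = Δω/(2π) = 3.194e+04 Hz.

(a) f₀ = 2986 Hz  (b) Q = 0.09349  (c) BW = 3.194e+04 Hz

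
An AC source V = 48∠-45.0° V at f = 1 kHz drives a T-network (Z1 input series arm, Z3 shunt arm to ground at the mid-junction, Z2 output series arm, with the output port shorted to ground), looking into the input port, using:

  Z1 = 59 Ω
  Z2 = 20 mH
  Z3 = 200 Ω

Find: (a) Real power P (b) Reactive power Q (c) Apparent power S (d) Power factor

Step 1 — Angular frequency: ω = 2π·f = 2π·1000 = 6283 rad/s.
Step 2 — Component impedances:
  Z1: Z = R = 59 Ω
  Z2: Z = jωL = j·6283·0.02 = 0 + j125.7 Ω
  Z3: Z = R = 200 Ω
Step 3 — With the output port shorted to ground, the output series arm Z2 runs from the junction to ground; the shunt arm Z3 also runs from the junction to ground. They appear in parallel: Z3 || Z2 = 56.61 + j90.1 Ω.
Step 4 — Series with input arm Z1: Z_in = Z1 + (Z3 || Z2) = 115.6 + j90.1 Ω = 146.6∠37.9° Ω.
Step 5 — Source phasor: V = 48∠-45.0° V = 33.94 - j33.94 V.
Step 6 — Current: I = V / Z = 0.04031 - j0.325 A = 0.3275∠-82.9° A.
Step 7 — Complex power: S = V·I* = 12.4 + j9.663 VA.
Step 8 — Real power: P = Re(S) = 12.4 W.
Step 9 — Reactive power: Q = Im(S) = 9.663 VAR.
Step 10 — Apparent power: |S| = 15.72 VA.
Step 11 — Power factor: PF = P/|S| = 0.7888 (lagging).

(a) P = 12.4 W  (b) Q = 9.663 VAR  (c) S = 15.72 VA  (d) PF = 0.7888 (lagging)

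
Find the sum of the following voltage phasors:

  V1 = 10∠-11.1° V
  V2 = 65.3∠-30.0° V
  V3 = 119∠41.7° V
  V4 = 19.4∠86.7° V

Step 1 — Convert each phasor to rectangular form:
  V1 = 10·(cos(-11.1°) + j·sin(-11.1°)) = 9.813 - j1.925 V
  V2 = 65.3·(cos(-30.0°) + j·sin(-30.0°)) = 56.55 - j32.65 V
  V3 = 119·(cos(41.7°) + j·sin(41.7°)) = 88.85 + j79.16 V
  V4 = 19.4·(cos(86.7°) + j·sin(86.7°)) = 1.117 + j19.37 V
Step 2 — Sum components: V_total = 156.3 + j63.96 V.
Step 3 — Convert to polar: |V_total| = 168.9 V, ∠V_total = 22.2°.

V_total = 168.9∠22.2° V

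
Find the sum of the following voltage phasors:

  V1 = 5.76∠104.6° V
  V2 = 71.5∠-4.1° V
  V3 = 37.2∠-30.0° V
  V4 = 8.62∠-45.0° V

Step 1 — Convert each phasor to rectangular form:
  V1 = 5.76·(cos(104.6°) + j·sin(104.6°)) = -1.452 + j5.574 V
  V2 = 71.5·(cos(-4.1°) + j·sin(-4.1°)) = 71.32 - j5.112 V
  V3 = 37.2·(cos(-30.0°) + j·sin(-30.0°)) = 32.22 - j18.6 V
  V4 = 8.62·(cos(-45.0°) + j·sin(-45.0°)) = 6.095 - j6.095 V
Step 2 — Sum components: V_total = 108.2 - j24.23 V.
Step 3 — Convert to polar: |V_total| = 110.9 V, ∠V_total = -12.6°.

V_total = 110.9∠-12.6° V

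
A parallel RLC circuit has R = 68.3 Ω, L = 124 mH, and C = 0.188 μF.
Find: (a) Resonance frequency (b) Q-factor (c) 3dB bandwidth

Step 1 — Resonance: ω₀ = 1/√(LC) = 1/√(0.124·1.88e-07) = 6550 rad/s.
Step 2 — f₀ = ω₀/(2π) = 1042 Hz.
Step 3 — Parallel Q: Q = R/(ω₀L) = 68.3/(6550·0.124) = 0.0841.
Step 4 — Bandwidth: Δω = ω₀/Q = 7.788e+04 rad/s; BW = Δω/(2π) = 1.239e+04 Hz.

(a) f₀ = 1042 Hz  (b) Q = 0.0841  (c) BW = 1.239e+04 Hz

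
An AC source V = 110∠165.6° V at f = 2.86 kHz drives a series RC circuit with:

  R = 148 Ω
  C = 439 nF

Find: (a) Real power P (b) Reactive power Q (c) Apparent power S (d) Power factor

Step 1 — Angular frequency: ω = 2π·f = 2π·2860 = 1.797e+04 rad/s.
Step 2 — Component impedances:
  R: Z = R = 148 Ω
  C: Z = 1/(jωC) = -j/(ω·C) = 0 - j126.8 Ω
Step 3 — Series combination: Z_total = R + C = 148 - j126.8 Ω = 194.9∠-40.6° Ω.
Step 4 — Source phasor: V = 110∠165.6° V = -106.5 + j27.36 V.
Step 5 — Current: I = V / Z = -0.5066 - j0.2491 A = 0.5645∠-153.8° A.
Step 6 — Complex power: S = V·I* = 47.16 - j40.39 VA.
Step 7 — Real power: P = Re(S) = 47.16 W.
Step 8 — Reactive power: Q = Im(S) = -40.39 VAR.
Step 9 — Apparent power: |S| = 62.09 VA.
Step 10 — Power factor: PF = P/|S| = 0.7595 (leading).

(a) P = 47.16 W  (b) Q = -40.39 VAR  (c) S = 62.09 VA  (d) PF = 0.7595 (leading)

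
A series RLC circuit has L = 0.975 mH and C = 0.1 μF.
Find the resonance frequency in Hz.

Step 1 — Resonance condition Im(Z)=0 gives ω₀ = 1/√(LC).
Step 2 — ω₀ = 1/√(0.000975·1e-07) = 1.013e+05 rad/s.
Step 3 — f₀ = ω₀/(2π) = 1.612e+04 Hz.

f₀ = 1.612e+04 Hz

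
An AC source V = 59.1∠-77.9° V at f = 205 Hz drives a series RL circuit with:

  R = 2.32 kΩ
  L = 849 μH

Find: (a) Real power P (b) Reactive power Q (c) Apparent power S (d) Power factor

Step 1 — Angular frequency: ω = 2π·f = 2π·205 = 1288 rad/s.
Step 2 — Component impedances:
  R: Z = R = 2320 Ω
  L: Z = jωL = j·1288·0.000849 = 0 + j1.094 Ω
Step 3 — Series combination: Z_total = R + L = 2320 + j1.094 Ω = 2320∠0.0° Ω.
Step 4 — Source phasor: V = 59.1∠-77.9° V = 12.39 - j57.79 V.
Step 5 — Current: I = V / Z = 0.005328 - j0.02491 A = 0.02547∠-77.9° A.
Step 6 — Complex power: S = V·I* = 1.506 + j0.0007096 VA.
Step 7 — Real power: P = Re(S) = 1.506 W.
Step 8 — Reactive power: Q = Im(S) = 0.0007096 VAR.
Step 9 — Apparent power: |S| = 1.506 VA.
Step 10 — Power factor: PF = P/|S| = 1 (lagging).

(a) P = 1.506 W  (b) Q = 0.0007096 VAR  (c) S = 1.506 VA  (d) PF = 1 (lagging)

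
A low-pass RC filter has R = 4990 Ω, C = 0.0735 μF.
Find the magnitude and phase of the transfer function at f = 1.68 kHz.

Step 1 — Angular frequency: ω = 2π·1680 = 1.056e+04 rad/s.
Step 2 — Transfer function: H(jω) = 1/(1 + jωRC).
Step 3 — Denominator: 1 + jωRC = 1 + j·1.056e+04·4990·7.35e-08 = 1 + j3.871.
Step 4 — H = 0.06255 - j0.2421.
Step 5 — Magnitude: |H| = 0.2501 (-12.0 dB); phase: φ = -75.5°.

|H| = 0.2501 (-12.0 dB), φ = -75.5°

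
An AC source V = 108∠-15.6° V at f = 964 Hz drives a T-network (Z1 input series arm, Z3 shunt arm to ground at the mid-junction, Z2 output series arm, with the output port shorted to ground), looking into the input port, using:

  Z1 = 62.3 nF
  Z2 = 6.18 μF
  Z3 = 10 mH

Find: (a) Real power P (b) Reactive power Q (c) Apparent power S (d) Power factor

Step 1 — Angular frequency: ω = 2π·f = 2π·964 = 6057 rad/s.
Step 2 — Component impedances:
  Z1: Z = 1/(jωC) = -j/(ω·C) = 0 - j2650 Ω
  Z2: Z = 1/(jωC) = -j/(ω·C) = 0 - j26.71 Ω
  Z3: Z = jωL = j·6057·0.01 = 0 + j60.57 Ω
Step 3 — With the output port shorted to ground, the output series arm Z2 runs from the junction to ground; the shunt arm Z3 also runs from the junction to ground. They appear in parallel: Z3 || Z2 = 0 - j47.8 Ω.
Step 4 — Series with input arm Z1: Z_in = Z1 + (Z3 || Z2) = 0 - j2698 Ω = 2698∠-90.0° Ω.
Step 5 — Source phasor: V = 108∠-15.6° V = 104 - j29.04 V.
Step 6 — Current: I = V / Z = 0.01077 + j0.03856 A = 0.04003∠74.4° A.
Step 7 — Complex power: S = V·I* = 0 - j4.323 VA.
Step 8 — Real power: P = Re(S) = 0 W.
Step 9 — Reactive power: Q = Im(S) = -4.323 VAR.
Step 10 — Apparent power: |S| = 4.323 VA.
Step 11 — Power factor: PF = P/|S| = 0 (leading).

(a) P = 0 W  (b) Q = -4.323 VAR  (c) S = 4.323 VA  (d) PF = 0 (leading)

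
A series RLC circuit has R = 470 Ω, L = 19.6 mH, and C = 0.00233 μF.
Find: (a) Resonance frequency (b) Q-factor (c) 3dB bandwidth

Step 1 — Resonance: ω₀ = 1/√(LC) = 1/√(0.0196·2.33e-09) = 1.48e+05 rad/s.
Step 2 — f₀ = ω₀/(2π) = 2.355e+04 Hz.
Step 3 — Series Q: Q = ω₀L/R = 1.48e+05·0.0196/470 = 6.171.
Step 4 — Bandwidth: Δω = ω₀/Q = 2.398e+04 rad/s; BW = Δω/(2π) = 3816 Hz.

(a) f₀ = 2.355e+04 Hz  (b) Q = 6.171  (c) BW = 3816 Hz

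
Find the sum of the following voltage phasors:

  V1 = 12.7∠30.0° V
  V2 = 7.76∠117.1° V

Step 1 — Convert each phasor to rectangular form:
  V1 = 12.7·(cos(30.0°) + j·sin(30.0°)) = 11 + j6.35 V
  V2 = 7.76·(cos(117.1°) + j·sin(117.1°)) = -3.535 + j6.908 V
Step 2 — Sum components: V_total = 7.463 + j13.26 V.
Step 3 — Convert to polar: |V_total| = 15.21 V, ∠V_total = 60.6°.

V_total = 15.21∠60.6° V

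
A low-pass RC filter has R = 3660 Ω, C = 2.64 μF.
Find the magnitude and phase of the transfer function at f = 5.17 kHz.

Step 1 — Angular frequency: ω = 2π·5170 = 3.248e+04 rad/s.
Step 2 — Transfer function: H(jω) = 1/(1 + jωRC).
Step 3 — Denominator: 1 + jωRC = 1 + j·3.248e+04·3660·2.64e-06 = 1 + j313.9.
Step 4 — H = 1.015e-05 - j0.003186.
Step 5 — Magnitude: |H| = 0.003186 (-49.9 dB); phase: φ = -89.8°.

|H| = 0.003186 (-49.9 dB), φ = -89.8°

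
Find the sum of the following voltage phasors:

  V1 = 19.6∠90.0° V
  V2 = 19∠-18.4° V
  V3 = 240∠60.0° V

Step 1 — Convert each phasor to rectangular form:
  V1 = 19.6·(cos(90.0°) + j·sin(90.0°)) = 0 + j19.6 V
  V2 = 19·(cos(-18.4°) + j·sin(-18.4°)) = 18.03 - j5.997 V
  V3 = 240·(cos(60.0°) + j·sin(60.0°)) = 120 + j207.8 V
Step 2 — Sum components: V_total = 138 + j221.4 V.
Step 3 — Convert to polar: |V_total| = 260.9 V, ∠V_total = 58.1°.

V_total = 260.9∠58.1° V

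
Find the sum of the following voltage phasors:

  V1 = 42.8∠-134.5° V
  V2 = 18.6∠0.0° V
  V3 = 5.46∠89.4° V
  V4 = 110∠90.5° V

Step 1 — Convert each phasor to rectangular form:
  V1 = 42.8·(cos(-134.5°) + j·sin(-134.5°)) = -30 - j30.53 V
  V2 = 18.6·(cos(0.0°) + j·sin(0.0°)) = 18.6 V
  V3 = 5.46·(cos(89.4°) + j·sin(89.4°)) = 0.05718 + j5.46 V
  V4 = 110·(cos(90.5°) + j·sin(90.5°)) = -0.9599 + j110 V
Step 2 — Sum components: V_total = -12.3 + j84.93 V.
Step 3 — Convert to polar: |V_total| = 85.81 V, ∠V_total = 98.2°.

V_total = 85.81∠98.2° V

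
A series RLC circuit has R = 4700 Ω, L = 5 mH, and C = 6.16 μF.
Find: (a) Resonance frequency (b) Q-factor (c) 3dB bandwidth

Step 1 — Resonance condition Im(Z)=0 gives ω₀ = 1/√(LC).
Step 2 — ω₀ = 1/√(0.005·6.16e-06) = 5698 rad/s.
Step 3 — f₀ = ω₀/(2π) = 906.9 Hz.
Step 4 — Series Q: Q = ω₀L/R = 5698·0.005/4700 = 0.006062.
Step 5 — 3dB bandwidth: Δω = ω₀/Q = 9.4e+05 rad/s; BW = Δω/(2π) = 1.496e+05 Hz.

(a) f₀ = 906.9 Hz  (b) Q = 0.006062  (c) BW = 1.496e+05 Hz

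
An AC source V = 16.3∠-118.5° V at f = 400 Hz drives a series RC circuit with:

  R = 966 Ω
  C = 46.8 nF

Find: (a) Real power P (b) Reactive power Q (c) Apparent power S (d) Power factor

Step 1 — Angular frequency: ω = 2π·f = 2π·400 = 2513 rad/s.
Step 2 — Component impedances:
  R: Z = R = 966 Ω
  C: Z = 1/(jωC) = -j/(ω·C) = 0 - j8502 Ω
Step 3 — Series combination: Z_total = R + C = 966 - j8502 Ω = 8557∠-83.5° Ω.
Step 4 — Source phasor: V = 16.3∠-118.5° V = -7.778 - j14.32 V.
Step 5 — Current: I = V / Z = 0.001561 - j0.001092 A = 0.001905∠-35.0° A.
Step 6 — Complex power: S = V·I* = 0.003506 - j0.03085 VA.
Step 7 — Real power: P = Re(S) = 0.003506 W.
Step 8 — Reactive power: Q = Im(S) = -0.03085 VAR.
Step 9 — Apparent power: |S| = 0.03105 VA.
Step 10 — Power factor: PF = P/|S| = 0.1129 (leading).

(a) P = 0.003506 W  (b) Q = -0.03085 VAR  (c) S = 0.03105 VA  (d) PF = 0.1129 (leading)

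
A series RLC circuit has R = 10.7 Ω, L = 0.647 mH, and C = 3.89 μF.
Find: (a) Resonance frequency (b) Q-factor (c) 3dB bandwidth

Step 1 — Resonance condition Im(Z)=0 gives ω₀ = 1/√(LC).
Step 2 — ω₀ = 1/√(0.000647·3.89e-06) = 1.993e+04 rad/s.
Step 3 — f₀ = ω₀/(2π) = 3172 Hz.
Step 4 — Series Q: Q = ω₀L/R = 1.993e+04·0.000647/10.7 = 1.205.
Step 5 — 3dB bandwidth: Δω = ω₀/Q = 1.654e+04 rad/s; BW = Δω/(2π) = 2632 Hz.

(a) f₀ = 3172 Hz  (b) Q = 1.205  (c) BW = 2632 Hz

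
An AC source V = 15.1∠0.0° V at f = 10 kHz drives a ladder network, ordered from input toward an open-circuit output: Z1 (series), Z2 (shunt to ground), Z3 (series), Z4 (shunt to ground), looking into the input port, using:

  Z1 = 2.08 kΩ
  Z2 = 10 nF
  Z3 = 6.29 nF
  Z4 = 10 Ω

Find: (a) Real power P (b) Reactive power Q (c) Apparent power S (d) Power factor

Step 1 — Angular frequency: ω = 2π·f = 2π·1e+04 = 6.283e+04 rad/s.
Step 2 — Component impedances:
  Z1: Z = R = 2080 Ω
  Z2: Z = 1/(jωC) = -j/(ω·C) = 0 - j1592 Ω
  Z3: Z = 1/(jωC) = -j/(ω·C) = 0 - j2530 Ω
  Z4: Z = R = 10 Ω
Step 3 — Ladder network (open output): work backward from the far end, alternating series and parallel combinations. Z_in = 2081 - j977 Ω = 2299∠-25.1° Ω.
Step 4 — Source phasor: V = 15.1∠0.0° V = 15.1 V.
Step 5 — Current: I = V / Z = 0.005945 + j0.00279 A = 0.006567∠25.1° A.
Step 6 — Complex power: S = V·I* = 0.08976 - j0.04213 VA.
Step 7 — Real power: P = Re(S) = 0.08976 W.
Step 8 — Reactive power: Q = Im(S) = -0.04213 VAR.
Step 9 — Apparent power: |S| = 0.09916 VA.
Step 10 — Power factor: PF = P/|S| = 0.9052 (leading).

(a) P = 0.08976 W  (b) Q = -0.04213 VAR  (c) S = 0.09916 VA  (d) PF = 0.9052 (leading)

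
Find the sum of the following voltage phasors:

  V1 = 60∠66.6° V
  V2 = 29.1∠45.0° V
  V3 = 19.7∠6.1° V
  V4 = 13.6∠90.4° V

Step 1 — Convert each phasor to rectangular form:
  V1 = 60·(cos(66.6°) + j·sin(66.6°)) = 23.83 + j55.07 V
  V2 = 29.1·(cos(45.0°) + j·sin(45.0°)) = 20.58 + j20.58 V
  V3 = 19.7·(cos(6.1°) + j·sin(6.1°)) = 19.59 + j2.093 V
  V4 = 13.6·(cos(90.4°) + j·sin(90.4°)) = -0.09495 + j13.6 V
Step 2 — Sum components: V_total = 63.9 + j91.34 V.
Step 3 — Convert to polar: |V_total| = 111.5 V, ∠V_total = 55.0°.

V_total = 111.5∠55.0° V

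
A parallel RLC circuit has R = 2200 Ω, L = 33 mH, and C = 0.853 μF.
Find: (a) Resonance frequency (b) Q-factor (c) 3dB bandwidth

Step 1 — Resonance: ω₀ = 1/√(LC) = 1/√(0.033·8.53e-07) = 5960 rad/s.
Step 2 — f₀ = ω₀/(2π) = 948.6 Hz.
Step 3 — Parallel Q: Q = R/(ω₀L) = 2200/(5960·0.033) = 11.19.
Step 4 — Bandwidth: Δω = ω₀/Q = 532.9 rad/s; BW = Δω/(2π) = 84.81 Hz.

(a) f₀ = 948.6 Hz  (b) Q = 11.19  (c) BW = 84.81 Hz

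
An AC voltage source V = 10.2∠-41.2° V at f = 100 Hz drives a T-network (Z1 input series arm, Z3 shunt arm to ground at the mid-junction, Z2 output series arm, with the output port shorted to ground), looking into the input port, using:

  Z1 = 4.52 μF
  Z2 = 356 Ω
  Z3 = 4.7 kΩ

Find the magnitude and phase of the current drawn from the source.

Step 1 — Angular frequency: ω = 2π·f = 2π·100 = 628.3 rad/s.
Step 2 — Component impedances:
  Z1: Z = 1/(jωC) = -j/(ω·C) = 0 - j352.1 Ω
  Z2: Z = R = 356 Ω
  Z3: Z = R = 4700 Ω
Step 3 — With the output port shorted to ground, the output series arm Z2 runs from the junction to ground; the shunt arm Z3 also runs from the junction to ground. They appear in parallel: Z3 || Z2 = 330.9 Ω.
Step 4 — Series with input arm Z1: Z_in = Z1 + (Z3 || Z2) = 330.9 - j352.1 Ω = 483.2∠-46.8° Ω.
Step 5 — Source phasor: V = 10.2∠-41.2° V = 7.675 - j6.719 V.
Step 6 — Ohm's law: I = V / Z_total = (7.675 - j6.719) / (330.9 - j352.1) = 0.02101 + j0.002051 A.
Step 7 — Convert to polar: |I| = 0.02111 A, ∠I = 5.6°.

I = 0.02111∠5.6° A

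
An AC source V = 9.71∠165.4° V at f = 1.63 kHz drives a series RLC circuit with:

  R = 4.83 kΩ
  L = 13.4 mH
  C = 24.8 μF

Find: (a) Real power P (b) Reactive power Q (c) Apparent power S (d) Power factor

Step 1 — Angular frequency: ω = 2π·f = 2π·1630 = 1.024e+04 rad/s.
Step 2 — Component impedances:
  R: Z = R = 4830 Ω
  L: Z = jωL = j·1.024e+04·0.0134 = 0 + j137.2 Ω
  C: Z = 1/(jωC) = -j/(ω·C) = 0 - j3.937 Ω
Step 3 — Series combination: Z_total = R + L + C = 4830 + j133.3 Ω = 4832∠1.6° Ω.
Step 4 — Source phasor: V = 9.71∠165.4° V = -9.396 + j2.448 V.
Step 5 — Current: I = V / Z = -0.00193 + j0.00056 A = 0.00201∠163.8° A.
Step 6 — Complex power: S = V·I* = 0.01951 + j0.0005383 VA.
Step 7 — Real power: P = Re(S) = 0.01951 W.
Step 8 — Reactive power: Q = Im(S) = 0.0005383 VAR.
Step 9 — Apparent power: |S| = 0.01951 VA.
Step 10 — Power factor: PF = P/|S| = 0.9996 (lagging).

(a) P = 0.01951 W  (b) Q = 0.0005383 VAR  (c) S = 0.01951 VA  (d) PF = 0.9996 (lagging)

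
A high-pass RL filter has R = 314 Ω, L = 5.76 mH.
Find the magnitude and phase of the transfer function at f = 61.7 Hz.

Step 1 — Angular frequency: ω = 2π·61.7 = 387.7 rad/s.
Step 2 — Transfer function: H(jω) = jωL/(R + jωL).
Step 3 — Numerator jωL = j·2.233; denominator R + jωL = 314 + j2.233.
Step 4 — H = 5.057e-05 + j0.007111.
Step 5 — Magnitude: |H| = 0.007111 (-43.0 dB); phase: φ = 89.6°.

|H| = 0.007111 (-43.0 dB), φ = 89.6°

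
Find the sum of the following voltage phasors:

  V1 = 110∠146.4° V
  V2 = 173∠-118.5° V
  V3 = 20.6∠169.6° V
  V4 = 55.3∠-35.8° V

Step 1 — Convert each phasor to rectangular form:
  V1 = 110·(cos(146.4°) + j·sin(146.4°)) = -91.62 + j60.87 V
  V2 = 173·(cos(-118.5°) + j·sin(-118.5°)) = -82.55 - j152 V
  V3 = 20.6·(cos(169.6°) + j·sin(169.6°)) = -20.26 + j3.719 V
  V4 = 55.3·(cos(-35.8°) + j·sin(-35.8°)) = 44.85 - j32.35 V
Step 2 — Sum components: V_total = -149.6 - j119.8 V.
Step 3 — Convert to polar: |V_total| = 191.6 V, ∠V_total = -141.3°.

V_total = 191.6∠-141.3° V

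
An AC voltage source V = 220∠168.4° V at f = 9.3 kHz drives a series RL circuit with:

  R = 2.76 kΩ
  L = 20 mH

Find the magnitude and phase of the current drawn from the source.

Step 1 — Angular frequency: ω = 2π·f = 2π·9300 = 5.843e+04 rad/s.
Step 2 — Component impedances:
  R: Z = R = 2760 Ω
  L: Z = jωL = j·5.843e+04·0.02 = 0 + j1169 Ω
Step 3 — Series combination: Z_total = R + L = 2760 + j1169 Ω = 2997∠22.9° Ω.
Step 4 — Source phasor: V = 220∠168.4° V = -215.5 + j44.24 V.
Step 5 — Ohm's law: I = V / Z_total = (-215.5 + j44.24) / (2760 + j1169) = -0.06046 + j0.04163 A.
Step 6 — Convert to polar: |I| = 0.0734 A, ∠I = 145.5°.

I = 0.0734∠145.5° A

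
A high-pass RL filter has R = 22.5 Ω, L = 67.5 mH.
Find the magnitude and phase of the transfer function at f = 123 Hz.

Step 1 — Angular frequency: ω = 2π·123 = 772.8 rad/s.
Step 2 — Transfer function: H(jω) = jωL/(R + jωL).
Step 3 — Numerator jωL = j·52.17; denominator R + jωL = 22.5 + j52.17.
Step 4 — H = 0.8431 + j0.3637.
Step 5 — Magnitude: |H| = 0.9182 (-0.7 dB); phase: φ = 23.3°.

|H| = 0.9182 (-0.7 dB), φ = 23.3°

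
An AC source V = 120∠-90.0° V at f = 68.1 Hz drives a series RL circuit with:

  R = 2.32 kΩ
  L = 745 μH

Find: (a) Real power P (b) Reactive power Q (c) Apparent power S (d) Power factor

Step 1 — Angular frequency: ω = 2π·f = 2π·68.1 = 427.9 rad/s.
Step 2 — Component impedances:
  R: Z = R = 2320 Ω
  L: Z = jωL = j·427.9·0.000745 = 0 + j0.3188 Ω
Step 3 — Series combination: Z_total = R + L = 2320 + j0.3188 Ω = 2320∠0.0° Ω.
Step 4 — Source phasor: V = 120∠-90.0° V = 0 - j120 V.
Step 5 — Current: I = V / Z = -7.107e-06 - j0.05172 A = 0.05172∠-90.0° A.
Step 6 — Complex power: S = V·I* = 6.207 + j0.0008528 VA.
Step 7 — Real power: P = Re(S) = 6.207 W.
Step 8 — Reactive power: Q = Im(S) = 0.0008528 VAR.
Step 9 — Apparent power: |S| = 6.207 VA.
Step 10 — Power factor: PF = P/|S| = 1 (lagging).

(a) P = 6.207 W  (b) Q = 0.0008528 VAR  (c) S = 6.207 VA  (d) PF = 1 (lagging)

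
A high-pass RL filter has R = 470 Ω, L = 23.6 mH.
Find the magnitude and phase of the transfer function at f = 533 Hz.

Step 1 — Angular frequency: ω = 2π·533 = 3349 rad/s.
Step 2 — Transfer function: H(jω) = jωL/(R + jωL).
Step 3 — Numerator jωL = j·79.03; denominator R + jωL = 470 + j79.03.
Step 4 — H = 0.0275 + j0.1635.
Step 5 — Magnitude: |H| = 0.1658 (-15.6 dB); phase: φ = 80.5°.

|H| = 0.1658 (-15.6 dB), φ = 80.5°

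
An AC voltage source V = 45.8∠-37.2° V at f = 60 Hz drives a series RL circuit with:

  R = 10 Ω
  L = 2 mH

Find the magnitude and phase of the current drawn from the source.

Step 1 — Angular frequency: ω = 2π·f = 2π·60 = 377 rad/s.
Step 2 — Component impedances:
  R: Z = R = 10 Ω
  L: Z = jωL = j·377·0.002 = 0 + j0.754 Ω
Step 3 — Series combination: Z_total = R + L = 10 + j0.754 Ω = 10.03∠4.3° Ω.
Step 4 — Source phasor: V = 45.8∠-37.2° V = 36.48 - j27.69 V.
Step 5 — Ohm's law: I = V / Z_total = (36.48 - j27.69) / (10 + j0.754) = 3.42 - j3.027 A.
Step 6 — Convert to polar: |I| = 4.567 A, ∠I = -41.5°.

I = 4.567∠-41.5° A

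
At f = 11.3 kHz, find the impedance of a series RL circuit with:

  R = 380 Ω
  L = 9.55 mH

Step 1 — Angular frequency: ω = 2π·f = 2π·1.13e+04 = 7.1e+04 rad/s.
Step 2 — Component impedances:
  R: Z = R = 380 Ω
  L: Z = jωL = j·7.1e+04·0.00955 = 0 + j678 Ω
Step 3 — Series combination: Z_total = R + L = 380 + j678 Ω = 777.3∠60.7° Ω.

Z = 380 + j678 Ω = 777.3∠60.7° Ω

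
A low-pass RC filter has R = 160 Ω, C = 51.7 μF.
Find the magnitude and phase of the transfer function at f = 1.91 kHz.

Step 1 — Angular frequency: ω = 2π·1910 = 1.2e+04 rad/s.
Step 2 — Transfer function: H(jω) = 1/(1 + jωRC).
Step 3 — Denominator: 1 + jωRC = 1 + j·1.2e+04·160·5.17e-05 = 1 + j99.27.
Step 4 — H = 0.0001015 - j0.01007.
Step 5 — Magnitude: |H| = 0.01007 (-39.9 dB); phase: φ = -89.4°.

|H| = 0.01007 (-39.9 dB), φ = -89.4°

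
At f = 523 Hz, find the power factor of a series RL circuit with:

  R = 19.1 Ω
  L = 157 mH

Step 1 — Angular frequency: ω = 2π·f = 2π·523 = 3286 rad/s.
Step 2 — Component impedances:
  R: Z = R = 19.1 Ω
  L: Z = jωL = j·3286·0.157 = 0 + j515.9 Ω
Step 3 — Series combination: Z_total = R + L = 19.1 + j515.9 Ω = 516.3∠87.9° Ω.
Step 4 — Power factor: PF = cos(φ) = Re(Z)/|Z| = 19.1/516.27 = 0.037.
Step 5 — Type: Im(Z) = 515.9 ⇒ lagging (phase φ = 87.9°).

PF = 0.037 (lagging, φ = 87.9°)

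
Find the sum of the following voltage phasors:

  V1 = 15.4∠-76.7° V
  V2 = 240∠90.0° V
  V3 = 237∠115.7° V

Step 1 — Convert each phasor to rectangular form:
  V1 = 15.4·(cos(-76.7°) + j·sin(-76.7°)) = 3.543 - j14.99 V
  V2 = 240·(cos(90.0°) + j·sin(90.0°)) = 0 + j240 V
  V3 = 237·(cos(115.7°) + j·sin(115.7°)) = -102.8 + j213.6 V
Step 2 — Sum components: V_total = -99.23 + j438.6 V.
Step 3 — Convert to polar: |V_total| = 449.7 V, ∠V_total = 102.7°.

V_total = 449.7∠102.7° V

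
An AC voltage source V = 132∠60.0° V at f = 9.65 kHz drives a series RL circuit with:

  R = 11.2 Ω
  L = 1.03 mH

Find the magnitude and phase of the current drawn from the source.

Step 1 — Angular frequency: ω = 2π·f = 2π·9650 = 6.063e+04 rad/s.
Step 2 — Component impedances:
  R: Z = R = 11.2 Ω
  L: Z = jωL = j·6.063e+04·0.00103 = 0 + j62.45 Ω
Step 3 — Series combination: Z_total = R + L = 11.2 + j62.45 Ω = 63.45∠79.8° Ω.
Step 4 — Source phasor: V = 132∠60.0° V = 66 + j114.3 V.
Step 5 — Ohm's law: I = V / Z_total = (66 + j114.3) / (11.2 + j62.45) = 1.957 - j0.7058 A.
Step 6 — Convert to polar: |I| = 2.08 A, ∠I = -19.8°.

I = 2.08∠-19.8° A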